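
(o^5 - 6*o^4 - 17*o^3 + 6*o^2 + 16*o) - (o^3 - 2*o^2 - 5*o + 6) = o^5 - 6*o^4 - 18*o^3 + 8*o^2 + 21*o - 6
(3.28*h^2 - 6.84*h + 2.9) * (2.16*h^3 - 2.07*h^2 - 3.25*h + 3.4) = 7.0848*h^5 - 21.564*h^4 + 9.7628*h^3 + 27.379*h^2 - 32.681*h + 9.86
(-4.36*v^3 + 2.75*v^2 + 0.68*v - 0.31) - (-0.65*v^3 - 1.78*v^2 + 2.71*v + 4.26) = -3.71*v^3 + 4.53*v^2 - 2.03*v - 4.57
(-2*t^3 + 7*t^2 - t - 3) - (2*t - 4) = -2*t^3 + 7*t^2 - 3*t + 1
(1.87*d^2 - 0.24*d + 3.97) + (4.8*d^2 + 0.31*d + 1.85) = 6.67*d^2 + 0.07*d + 5.82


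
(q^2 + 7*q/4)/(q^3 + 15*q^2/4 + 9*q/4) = (4*q + 7)/(4*q^2 + 15*q + 9)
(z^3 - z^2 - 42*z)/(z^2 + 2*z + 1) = z*(z^2 - z - 42)/(z^2 + 2*z + 1)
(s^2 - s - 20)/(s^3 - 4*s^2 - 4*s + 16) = (s^2 - s - 20)/(s^3 - 4*s^2 - 4*s + 16)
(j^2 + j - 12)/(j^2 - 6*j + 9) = (j + 4)/(j - 3)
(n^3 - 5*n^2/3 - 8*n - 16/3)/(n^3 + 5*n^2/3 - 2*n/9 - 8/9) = 3*(n - 4)/(3*n - 2)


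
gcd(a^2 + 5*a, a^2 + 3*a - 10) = a + 5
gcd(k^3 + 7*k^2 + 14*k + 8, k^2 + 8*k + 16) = k + 4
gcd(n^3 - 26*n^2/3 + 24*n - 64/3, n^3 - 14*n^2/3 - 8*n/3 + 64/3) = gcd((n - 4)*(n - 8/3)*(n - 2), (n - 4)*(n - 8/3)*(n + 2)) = n^2 - 20*n/3 + 32/3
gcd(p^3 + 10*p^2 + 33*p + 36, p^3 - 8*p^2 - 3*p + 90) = p + 3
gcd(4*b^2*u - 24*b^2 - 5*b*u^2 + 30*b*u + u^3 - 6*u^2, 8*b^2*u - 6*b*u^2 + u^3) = -4*b + u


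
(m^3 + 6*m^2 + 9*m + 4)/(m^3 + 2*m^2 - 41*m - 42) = (m^2 + 5*m + 4)/(m^2 + m - 42)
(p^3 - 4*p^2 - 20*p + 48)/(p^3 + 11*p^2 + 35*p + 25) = (p^3 - 4*p^2 - 20*p + 48)/(p^3 + 11*p^2 + 35*p + 25)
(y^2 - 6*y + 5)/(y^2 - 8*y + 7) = (y - 5)/(y - 7)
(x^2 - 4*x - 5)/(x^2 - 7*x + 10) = (x + 1)/(x - 2)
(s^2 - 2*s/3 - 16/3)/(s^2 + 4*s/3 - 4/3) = (3*s - 8)/(3*s - 2)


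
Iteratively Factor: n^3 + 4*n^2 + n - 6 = (n + 2)*(n^2 + 2*n - 3) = (n - 1)*(n + 2)*(n + 3)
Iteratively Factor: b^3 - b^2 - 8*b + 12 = (b - 2)*(b^2 + b - 6) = (b - 2)*(b + 3)*(b - 2)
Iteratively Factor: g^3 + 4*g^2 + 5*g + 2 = (g + 1)*(g^2 + 3*g + 2) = (g + 1)*(g + 2)*(g + 1)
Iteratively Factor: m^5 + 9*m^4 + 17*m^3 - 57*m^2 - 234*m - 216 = (m + 3)*(m^4 + 6*m^3 - m^2 - 54*m - 72) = (m + 3)*(m + 4)*(m^3 + 2*m^2 - 9*m - 18) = (m + 2)*(m + 3)*(m + 4)*(m^2 - 9) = (m + 2)*(m + 3)^2*(m + 4)*(m - 3)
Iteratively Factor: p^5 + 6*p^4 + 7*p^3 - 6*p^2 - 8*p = (p - 1)*(p^4 + 7*p^3 + 14*p^2 + 8*p) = p*(p - 1)*(p^3 + 7*p^2 + 14*p + 8) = p*(p - 1)*(p + 2)*(p^2 + 5*p + 4) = p*(p - 1)*(p + 2)*(p + 4)*(p + 1)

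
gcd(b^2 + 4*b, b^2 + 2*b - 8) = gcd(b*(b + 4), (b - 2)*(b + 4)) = b + 4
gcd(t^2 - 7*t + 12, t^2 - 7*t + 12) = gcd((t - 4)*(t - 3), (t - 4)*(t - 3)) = t^2 - 7*t + 12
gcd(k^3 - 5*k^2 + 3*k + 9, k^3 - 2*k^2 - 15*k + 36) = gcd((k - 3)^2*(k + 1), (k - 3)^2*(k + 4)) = k^2 - 6*k + 9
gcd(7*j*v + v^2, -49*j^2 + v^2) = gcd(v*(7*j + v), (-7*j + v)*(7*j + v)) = 7*j + v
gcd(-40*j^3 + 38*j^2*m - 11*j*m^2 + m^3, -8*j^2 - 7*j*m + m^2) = 1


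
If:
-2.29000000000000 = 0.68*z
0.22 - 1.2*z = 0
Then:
No Solution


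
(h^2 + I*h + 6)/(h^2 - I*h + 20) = (h^2 + I*h + 6)/(h^2 - I*h + 20)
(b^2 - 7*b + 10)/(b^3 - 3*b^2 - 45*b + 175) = (b - 2)/(b^2 + 2*b - 35)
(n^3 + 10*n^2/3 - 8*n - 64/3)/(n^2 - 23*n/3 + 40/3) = (n^2 + 6*n + 8)/(n - 5)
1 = 1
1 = 1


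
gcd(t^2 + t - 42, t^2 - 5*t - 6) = t - 6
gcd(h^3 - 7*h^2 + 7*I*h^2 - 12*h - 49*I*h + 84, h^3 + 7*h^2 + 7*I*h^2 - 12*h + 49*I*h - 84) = h^2 + 7*I*h - 12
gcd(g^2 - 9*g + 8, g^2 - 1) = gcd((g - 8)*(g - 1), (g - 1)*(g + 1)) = g - 1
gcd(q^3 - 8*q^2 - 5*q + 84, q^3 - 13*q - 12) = q^2 - q - 12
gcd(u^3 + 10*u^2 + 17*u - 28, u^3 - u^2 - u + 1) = u - 1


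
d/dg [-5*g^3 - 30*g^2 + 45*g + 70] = -15*g^2 - 60*g + 45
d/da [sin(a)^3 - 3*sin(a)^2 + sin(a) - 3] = (3*sin(a)^2 - 6*sin(a) + 1)*cos(a)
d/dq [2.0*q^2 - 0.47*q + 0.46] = 4.0*q - 0.47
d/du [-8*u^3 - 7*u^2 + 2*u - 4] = -24*u^2 - 14*u + 2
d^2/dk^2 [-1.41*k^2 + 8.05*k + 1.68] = -2.82000000000000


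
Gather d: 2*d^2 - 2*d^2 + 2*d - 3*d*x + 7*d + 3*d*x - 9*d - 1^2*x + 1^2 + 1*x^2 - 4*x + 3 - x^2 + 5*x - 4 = 0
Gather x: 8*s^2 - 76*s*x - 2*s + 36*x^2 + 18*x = 8*s^2 - 2*s + 36*x^2 + x*(18 - 76*s)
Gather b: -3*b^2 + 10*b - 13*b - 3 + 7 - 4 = -3*b^2 - 3*b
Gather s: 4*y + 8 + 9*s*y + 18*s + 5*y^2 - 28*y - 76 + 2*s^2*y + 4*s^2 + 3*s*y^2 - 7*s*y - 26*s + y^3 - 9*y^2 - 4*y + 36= s^2*(2*y + 4) + s*(3*y^2 + 2*y - 8) + y^3 - 4*y^2 - 28*y - 32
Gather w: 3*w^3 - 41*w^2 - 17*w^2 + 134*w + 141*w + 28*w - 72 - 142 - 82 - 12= 3*w^3 - 58*w^2 + 303*w - 308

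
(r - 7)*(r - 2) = r^2 - 9*r + 14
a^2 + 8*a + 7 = (a + 1)*(a + 7)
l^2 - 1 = (l - 1)*(l + 1)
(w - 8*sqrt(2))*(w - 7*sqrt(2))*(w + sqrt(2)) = w^3 - 14*sqrt(2)*w^2 + 82*w + 112*sqrt(2)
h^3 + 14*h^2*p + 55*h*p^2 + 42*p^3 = (h + p)*(h + 6*p)*(h + 7*p)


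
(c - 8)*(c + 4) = c^2 - 4*c - 32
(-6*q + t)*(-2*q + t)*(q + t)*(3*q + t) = 36*q^4 + 24*q^3*t - 17*q^2*t^2 - 4*q*t^3 + t^4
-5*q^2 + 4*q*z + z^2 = (-q + z)*(5*q + z)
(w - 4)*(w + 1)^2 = w^3 - 2*w^2 - 7*w - 4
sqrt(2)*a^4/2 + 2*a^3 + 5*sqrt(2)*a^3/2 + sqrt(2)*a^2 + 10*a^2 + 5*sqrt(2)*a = a*(a + 5)*(a + sqrt(2))*(sqrt(2)*a/2 + 1)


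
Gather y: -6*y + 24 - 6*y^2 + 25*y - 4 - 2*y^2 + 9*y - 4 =-8*y^2 + 28*y + 16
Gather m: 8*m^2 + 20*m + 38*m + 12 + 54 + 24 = 8*m^2 + 58*m + 90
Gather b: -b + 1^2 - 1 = -b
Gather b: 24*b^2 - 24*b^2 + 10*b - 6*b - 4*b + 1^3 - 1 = 0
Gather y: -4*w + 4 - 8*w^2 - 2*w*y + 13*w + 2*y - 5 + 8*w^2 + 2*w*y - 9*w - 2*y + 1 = 0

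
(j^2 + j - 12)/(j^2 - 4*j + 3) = (j + 4)/(j - 1)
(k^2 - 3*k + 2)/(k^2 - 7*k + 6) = (k - 2)/(k - 6)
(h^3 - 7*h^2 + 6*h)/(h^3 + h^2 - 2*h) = (h - 6)/(h + 2)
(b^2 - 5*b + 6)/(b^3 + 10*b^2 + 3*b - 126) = (b - 2)/(b^2 + 13*b + 42)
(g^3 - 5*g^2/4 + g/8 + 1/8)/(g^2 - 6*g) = (8*g^3 - 10*g^2 + g + 1)/(8*g*(g - 6))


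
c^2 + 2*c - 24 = (c - 4)*(c + 6)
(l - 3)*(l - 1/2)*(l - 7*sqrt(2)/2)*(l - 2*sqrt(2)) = l^4 - 11*sqrt(2)*l^3/2 - 7*l^3/2 + 31*l^2/2 + 77*sqrt(2)*l^2/4 - 49*l - 33*sqrt(2)*l/4 + 21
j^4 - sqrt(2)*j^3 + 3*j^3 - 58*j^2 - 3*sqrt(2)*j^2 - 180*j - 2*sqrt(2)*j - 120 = (j + 1)*(j + 2)*(j - 6*sqrt(2))*(j + 5*sqrt(2))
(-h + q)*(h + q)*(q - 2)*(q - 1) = -h^2*q^2 + 3*h^2*q - 2*h^2 + q^4 - 3*q^3 + 2*q^2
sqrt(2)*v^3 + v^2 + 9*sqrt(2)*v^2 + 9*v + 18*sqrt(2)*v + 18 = (v + 3)*(v + 6)*(sqrt(2)*v + 1)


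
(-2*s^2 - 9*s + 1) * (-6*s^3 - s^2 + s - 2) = 12*s^5 + 56*s^4 + s^3 - 6*s^2 + 19*s - 2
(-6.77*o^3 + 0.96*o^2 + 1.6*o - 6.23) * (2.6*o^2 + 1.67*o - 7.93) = -17.602*o^5 - 8.8099*o^4 + 59.4493*o^3 - 21.1388*o^2 - 23.0921*o + 49.4039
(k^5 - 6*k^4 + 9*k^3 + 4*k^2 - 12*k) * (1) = k^5 - 6*k^4 + 9*k^3 + 4*k^2 - 12*k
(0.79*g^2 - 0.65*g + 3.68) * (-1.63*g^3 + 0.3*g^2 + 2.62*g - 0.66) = -1.2877*g^5 + 1.2965*g^4 - 4.1236*g^3 - 1.1204*g^2 + 10.0706*g - 2.4288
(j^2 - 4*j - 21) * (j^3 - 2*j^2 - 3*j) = j^5 - 6*j^4 - 16*j^3 + 54*j^2 + 63*j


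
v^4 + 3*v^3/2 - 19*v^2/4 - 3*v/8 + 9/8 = (v - 3/2)*(v - 1/2)*(v + 1/2)*(v + 3)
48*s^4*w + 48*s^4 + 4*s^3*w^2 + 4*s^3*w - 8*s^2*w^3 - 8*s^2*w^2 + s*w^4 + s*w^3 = (-6*s + w)*(-4*s + w)*(2*s + w)*(s*w + s)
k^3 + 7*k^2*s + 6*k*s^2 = k*(k + s)*(k + 6*s)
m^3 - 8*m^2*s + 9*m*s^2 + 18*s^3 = (m - 6*s)*(m - 3*s)*(m + s)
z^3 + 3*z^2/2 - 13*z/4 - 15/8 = (z - 3/2)*(z + 1/2)*(z + 5/2)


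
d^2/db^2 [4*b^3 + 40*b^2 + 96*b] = 24*b + 80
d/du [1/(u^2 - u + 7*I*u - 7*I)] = (-2*u + 1 - 7*I)/(u^2 - u + 7*I*u - 7*I)^2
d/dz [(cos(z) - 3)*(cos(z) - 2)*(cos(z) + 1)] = (-3*cos(z)^2 + 8*cos(z) - 1)*sin(z)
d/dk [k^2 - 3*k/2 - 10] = 2*k - 3/2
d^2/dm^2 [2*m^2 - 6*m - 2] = 4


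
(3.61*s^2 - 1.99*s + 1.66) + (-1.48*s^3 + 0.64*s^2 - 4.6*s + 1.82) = -1.48*s^3 + 4.25*s^2 - 6.59*s + 3.48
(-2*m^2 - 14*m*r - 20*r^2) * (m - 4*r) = -2*m^3 - 6*m^2*r + 36*m*r^2 + 80*r^3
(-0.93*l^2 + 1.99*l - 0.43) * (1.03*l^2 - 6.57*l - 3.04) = -0.9579*l^4 + 8.1598*l^3 - 10.69*l^2 - 3.2245*l + 1.3072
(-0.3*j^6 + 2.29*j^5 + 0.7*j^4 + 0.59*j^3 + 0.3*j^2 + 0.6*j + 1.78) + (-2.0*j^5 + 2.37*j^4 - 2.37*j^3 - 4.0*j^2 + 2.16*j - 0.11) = -0.3*j^6 + 0.29*j^5 + 3.07*j^4 - 1.78*j^3 - 3.7*j^2 + 2.76*j + 1.67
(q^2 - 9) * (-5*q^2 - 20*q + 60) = -5*q^4 - 20*q^3 + 105*q^2 + 180*q - 540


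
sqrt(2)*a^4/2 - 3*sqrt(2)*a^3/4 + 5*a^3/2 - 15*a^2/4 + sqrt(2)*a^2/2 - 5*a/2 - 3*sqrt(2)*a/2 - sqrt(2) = (a - 2)*(a + 1/2)*(a + 2*sqrt(2))*(sqrt(2)*a/2 + 1/2)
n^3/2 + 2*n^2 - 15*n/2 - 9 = (n/2 + 1/2)*(n - 3)*(n + 6)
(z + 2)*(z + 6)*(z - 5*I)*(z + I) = z^4 + 8*z^3 - 4*I*z^3 + 17*z^2 - 32*I*z^2 + 40*z - 48*I*z + 60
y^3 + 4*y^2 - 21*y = y*(y - 3)*(y + 7)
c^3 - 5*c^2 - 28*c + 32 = (c - 8)*(c - 1)*(c + 4)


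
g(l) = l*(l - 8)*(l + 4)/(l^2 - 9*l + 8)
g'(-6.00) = 0.90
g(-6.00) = -1.71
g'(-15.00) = 0.98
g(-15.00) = -10.31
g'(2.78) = -0.58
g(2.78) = 10.59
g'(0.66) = -42.25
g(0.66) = -9.05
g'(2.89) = -0.40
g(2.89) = 10.54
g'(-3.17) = 0.71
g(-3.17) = 0.63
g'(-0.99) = -0.26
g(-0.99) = 1.50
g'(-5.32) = 0.87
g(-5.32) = -1.11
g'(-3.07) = 0.70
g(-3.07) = 0.70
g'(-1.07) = -0.17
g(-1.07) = 1.51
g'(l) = l*(9 - 2*l)*(l - 8)*(l + 4)/(l^2 - 9*l + 8)^2 + l*(l - 8)/(l^2 - 9*l + 8) + l*(l + 4)/(l^2 - 9*l + 8) + (l - 8)*(l + 4)/(l^2 - 9*l + 8)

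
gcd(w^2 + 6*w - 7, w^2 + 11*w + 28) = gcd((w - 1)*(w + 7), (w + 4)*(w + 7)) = w + 7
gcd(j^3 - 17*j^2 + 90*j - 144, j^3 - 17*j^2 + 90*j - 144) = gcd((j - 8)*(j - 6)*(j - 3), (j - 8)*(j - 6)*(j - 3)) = j^3 - 17*j^2 + 90*j - 144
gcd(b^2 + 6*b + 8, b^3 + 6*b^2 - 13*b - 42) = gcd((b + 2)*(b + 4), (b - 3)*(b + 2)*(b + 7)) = b + 2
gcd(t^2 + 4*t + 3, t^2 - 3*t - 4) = t + 1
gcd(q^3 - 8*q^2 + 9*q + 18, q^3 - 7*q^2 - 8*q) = q + 1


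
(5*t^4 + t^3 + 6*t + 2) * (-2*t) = -10*t^5 - 2*t^4 - 12*t^2 - 4*t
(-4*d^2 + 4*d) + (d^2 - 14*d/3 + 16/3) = -3*d^2 - 2*d/3 + 16/3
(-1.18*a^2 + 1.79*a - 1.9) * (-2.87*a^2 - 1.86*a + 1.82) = 3.3866*a^4 - 2.9425*a^3 - 0.024*a^2 + 6.7918*a - 3.458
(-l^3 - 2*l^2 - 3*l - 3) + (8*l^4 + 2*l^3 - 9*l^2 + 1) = 8*l^4 + l^3 - 11*l^2 - 3*l - 2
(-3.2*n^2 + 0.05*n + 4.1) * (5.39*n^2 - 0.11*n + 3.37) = -17.248*n^4 + 0.6215*n^3 + 11.3095*n^2 - 0.2825*n + 13.817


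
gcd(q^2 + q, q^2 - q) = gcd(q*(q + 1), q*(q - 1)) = q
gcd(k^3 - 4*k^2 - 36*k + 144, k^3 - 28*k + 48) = k^2 + 2*k - 24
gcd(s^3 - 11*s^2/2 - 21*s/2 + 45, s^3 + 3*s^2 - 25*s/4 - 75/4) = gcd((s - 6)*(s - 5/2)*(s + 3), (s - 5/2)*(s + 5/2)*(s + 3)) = s^2 + s/2 - 15/2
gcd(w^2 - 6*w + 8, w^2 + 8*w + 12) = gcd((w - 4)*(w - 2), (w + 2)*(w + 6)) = 1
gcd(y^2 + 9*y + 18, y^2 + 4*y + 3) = y + 3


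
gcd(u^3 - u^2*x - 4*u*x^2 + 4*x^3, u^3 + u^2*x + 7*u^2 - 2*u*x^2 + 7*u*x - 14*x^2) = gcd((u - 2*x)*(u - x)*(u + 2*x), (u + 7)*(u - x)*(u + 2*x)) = -u^2 - u*x + 2*x^2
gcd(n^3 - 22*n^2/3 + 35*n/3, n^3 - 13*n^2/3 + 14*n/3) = n^2 - 7*n/3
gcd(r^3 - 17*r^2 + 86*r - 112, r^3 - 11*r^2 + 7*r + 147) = r - 7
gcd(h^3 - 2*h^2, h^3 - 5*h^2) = h^2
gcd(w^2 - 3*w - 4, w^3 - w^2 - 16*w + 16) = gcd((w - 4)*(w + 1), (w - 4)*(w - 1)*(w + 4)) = w - 4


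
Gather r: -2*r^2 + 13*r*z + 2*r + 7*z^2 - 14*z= -2*r^2 + r*(13*z + 2) + 7*z^2 - 14*z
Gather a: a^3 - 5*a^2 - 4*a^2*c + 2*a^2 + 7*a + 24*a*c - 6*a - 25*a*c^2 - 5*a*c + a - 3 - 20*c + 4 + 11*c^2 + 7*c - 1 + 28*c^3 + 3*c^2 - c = a^3 + a^2*(-4*c - 3) + a*(-25*c^2 + 19*c + 2) + 28*c^3 + 14*c^2 - 14*c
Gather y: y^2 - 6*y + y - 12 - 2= y^2 - 5*y - 14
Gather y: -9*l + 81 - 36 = 45 - 9*l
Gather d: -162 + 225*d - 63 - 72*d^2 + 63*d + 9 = -72*d^2 + 288*d - 216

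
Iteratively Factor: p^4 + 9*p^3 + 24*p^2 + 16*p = (p + 4)*(p^3 + 5*p^2 + 4*p) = p*(p + 4)*(p^2 + 5*p + 4) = p*(p + 4)^2*(p + 1)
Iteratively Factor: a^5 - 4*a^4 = (a)*(a^4 - 4*a^3) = a^2*(a^3 - 4*a^2) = a^3*(a^2 - 4*a) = a^4*(a - 4)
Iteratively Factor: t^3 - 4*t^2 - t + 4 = (t - 4)*(t^2 - 1) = (t - 4)*(t - 1)*(t + 1)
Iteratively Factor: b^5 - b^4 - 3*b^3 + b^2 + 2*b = (b + 1)*(b^4 - 2*b^3 - b^2 + 2*b) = (b - 2)*(b + 1)*(b^3 - b) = (b - 2)*(b + 1)^2*(b^2 - b) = b*(b - 2)*(b + 1)^2*(b - 1)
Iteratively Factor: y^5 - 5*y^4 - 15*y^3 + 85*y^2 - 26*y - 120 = (y - 2)*(y^4 - 3*y^3 - 21*y^2 + 43*y + 60) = (y - 2)*(y + 1)*(y^3 - 4*y^2 - 17*y + 60) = (y - 2)*(y + 1)*(y + 4)*(y^2 - 8*y + 15) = (y - 5)*(y - 2)*(y + 1)*(y + 4)*(y - 3)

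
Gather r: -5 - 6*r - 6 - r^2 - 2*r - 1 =-r^2 - 8*r - 12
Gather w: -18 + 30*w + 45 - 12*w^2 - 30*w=27 - 12*w^2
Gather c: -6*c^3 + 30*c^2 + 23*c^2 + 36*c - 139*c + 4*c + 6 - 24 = -6*c^3 + 53*c^2 - 99*c - 18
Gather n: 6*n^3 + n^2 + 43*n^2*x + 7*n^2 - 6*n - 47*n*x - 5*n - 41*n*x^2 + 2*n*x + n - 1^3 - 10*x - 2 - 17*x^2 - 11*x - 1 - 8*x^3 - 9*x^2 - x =6*n^3 + n^2*(43*x + 8) + n*(-41*x^2 - 45*x - 10) - 8*x^3 - 26*x^2 - 22*x - 4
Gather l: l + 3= l + 3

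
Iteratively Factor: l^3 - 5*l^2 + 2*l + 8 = (l + 1)*(l^2 - 6*l + 8) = (l - 4)*(l + 1)*(l - 2)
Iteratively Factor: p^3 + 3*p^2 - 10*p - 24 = (p + 4)*(p^2 - p - 6) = (p - 3)*(p + 4)*(p + 2)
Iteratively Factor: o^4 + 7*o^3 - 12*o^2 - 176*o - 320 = (o + 4)*(o^3 + 3*o^2 - 24*o - 80) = (o + 4)^2*(o^2 - o - 20) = (o - 5)*(o + 4)^2*(o + 4)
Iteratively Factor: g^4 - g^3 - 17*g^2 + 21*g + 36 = (g + 1)*(g^3 - 2*g^2 - 15*g + 36) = (g - 3)*(g + 1)*(g^2 + g - 12) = (g - 3)^2*(g + 1)*(g + 4)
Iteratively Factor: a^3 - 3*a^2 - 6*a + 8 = (a - 4)*(a^2 + a - 2) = (a - 4)*(a + 2)*(a - 1)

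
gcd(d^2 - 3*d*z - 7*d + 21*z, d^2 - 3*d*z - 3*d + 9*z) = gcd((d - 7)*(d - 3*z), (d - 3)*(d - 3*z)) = -d + 3*z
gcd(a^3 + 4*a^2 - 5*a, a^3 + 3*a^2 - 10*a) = a^2 + 5*a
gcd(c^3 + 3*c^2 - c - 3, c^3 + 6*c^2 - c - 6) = c^2 - 1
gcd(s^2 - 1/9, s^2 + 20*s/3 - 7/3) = s - 1/3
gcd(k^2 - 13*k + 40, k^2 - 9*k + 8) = k - 8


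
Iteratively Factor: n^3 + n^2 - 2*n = (n)*(n^2 + n - 2) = n*(n + 2)*(n - 1)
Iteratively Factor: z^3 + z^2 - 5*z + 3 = (z - 1)*(z^2 + 2*z - 3) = (z - 1)^2*(z + 3)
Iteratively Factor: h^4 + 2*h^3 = (h)*(h^3 + 2*h^2) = h^2*(h^2 + 2*h) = h^2*(h + 2)*(h)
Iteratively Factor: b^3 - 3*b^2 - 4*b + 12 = (b + 2)*(b^2 - 5*b + 6) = (b - 3)*(b + 2)*(b - 2)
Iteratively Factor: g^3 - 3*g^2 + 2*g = (g - 2)*(g^2 - g) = g*(g - 2)*(g - 1)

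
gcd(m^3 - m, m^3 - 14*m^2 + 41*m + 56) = m + 1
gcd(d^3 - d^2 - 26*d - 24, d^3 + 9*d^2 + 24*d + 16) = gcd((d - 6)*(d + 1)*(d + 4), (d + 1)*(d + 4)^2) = d^2 + 5*d + 4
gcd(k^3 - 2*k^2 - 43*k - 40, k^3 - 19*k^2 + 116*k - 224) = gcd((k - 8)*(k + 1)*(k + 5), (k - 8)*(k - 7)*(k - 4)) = k - 8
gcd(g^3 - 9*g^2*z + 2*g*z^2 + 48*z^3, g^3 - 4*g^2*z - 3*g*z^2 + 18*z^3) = -g^2 + g*z + 6*z^2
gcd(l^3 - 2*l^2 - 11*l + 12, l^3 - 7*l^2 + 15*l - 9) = l - 1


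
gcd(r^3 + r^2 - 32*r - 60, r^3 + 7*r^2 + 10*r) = r^2 + 7*r + 10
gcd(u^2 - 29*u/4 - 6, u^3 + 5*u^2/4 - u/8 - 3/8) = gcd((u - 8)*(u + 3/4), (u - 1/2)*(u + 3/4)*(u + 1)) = u + 3/4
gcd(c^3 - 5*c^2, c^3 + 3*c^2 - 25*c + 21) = 1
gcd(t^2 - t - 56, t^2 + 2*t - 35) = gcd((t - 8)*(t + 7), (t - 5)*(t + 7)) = t + 7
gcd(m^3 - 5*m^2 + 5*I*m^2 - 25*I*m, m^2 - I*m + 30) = m + 5*I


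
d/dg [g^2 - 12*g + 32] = 2*g - 12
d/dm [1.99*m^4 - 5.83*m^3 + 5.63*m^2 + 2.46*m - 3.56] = 7.96*m^3 - 17.49*m^2 + 11.26*m + 2.46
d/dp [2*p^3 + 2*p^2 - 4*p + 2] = 6*p^2 + 4*p - 4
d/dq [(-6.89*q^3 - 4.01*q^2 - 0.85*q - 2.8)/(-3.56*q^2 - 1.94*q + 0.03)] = (24.5284*q^4 + 26.7332*q^3 + 4.1333*q^2 - 20.1766*q - 5.4575)/(12.6736*q^4 + 13.8128*q^3 + 3.55*q^2 - 0.1164*q + 0.0009)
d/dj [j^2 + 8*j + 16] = 2*j + 8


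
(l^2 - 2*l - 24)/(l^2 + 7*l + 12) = (l - 6)/(l + 3)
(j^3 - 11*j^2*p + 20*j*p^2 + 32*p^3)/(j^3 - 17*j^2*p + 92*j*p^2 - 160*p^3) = (-j - p)/(-j + 5*p)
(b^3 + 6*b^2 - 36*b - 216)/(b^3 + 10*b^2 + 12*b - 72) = (b - 6)/(b - 2)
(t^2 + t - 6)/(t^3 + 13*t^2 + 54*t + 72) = (t - 2)/(t^2 + 10*t + 24)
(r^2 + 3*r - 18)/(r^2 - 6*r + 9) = (r + 6)/(r - 3)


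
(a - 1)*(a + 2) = a^2 + a - 2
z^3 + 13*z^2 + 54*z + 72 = (z + 3)*(z + 4)*(z + 6)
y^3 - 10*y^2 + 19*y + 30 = (y - 6)*(y - 5)*(y + 1)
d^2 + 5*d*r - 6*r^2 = (d - r)*(d + 6*r)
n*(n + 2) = n^2 + 2*n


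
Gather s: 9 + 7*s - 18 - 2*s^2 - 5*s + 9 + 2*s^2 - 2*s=0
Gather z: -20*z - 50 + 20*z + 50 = 0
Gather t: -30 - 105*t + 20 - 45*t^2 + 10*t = -45*t^2 - 95*t - 10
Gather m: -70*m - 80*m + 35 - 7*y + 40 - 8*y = -150*m - 15*y + 75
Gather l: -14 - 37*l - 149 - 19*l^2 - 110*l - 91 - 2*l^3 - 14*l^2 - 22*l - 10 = -2*l^3 - 33*l^2 - 169*l - 264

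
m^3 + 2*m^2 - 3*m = m*(m - 1)*(m + 3)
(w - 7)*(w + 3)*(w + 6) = w^3 + 2*w^2 - 45*w - 126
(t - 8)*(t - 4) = t^2 - 12*t + 32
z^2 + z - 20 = (z - 4)*(z + 5)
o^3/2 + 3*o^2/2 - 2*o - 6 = (o/2 + 1)*(o - 2)*(o + 3)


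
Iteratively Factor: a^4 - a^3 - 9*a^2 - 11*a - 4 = (a - 4)*(a^3 + 3*a^2 + 3*a + 1) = (a - 4)*(a + 1)*(a^2 + 2*a + 1) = (a - 4)*(a + 1)^2*(a + 1)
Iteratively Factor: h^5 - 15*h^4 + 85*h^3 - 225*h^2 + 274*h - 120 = (h - 2)*(h^4 - 13*h^3 + 59*h^2 - 107*h + 60) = (h - 4)*(h - 2)*(h^3 - 9*h^2 + 23*h - 15) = (h - 4)*(h - 3)*(h - 2)*(h^2 - 6*h + 5) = (h - 5)*(h - 4)*(h - 3)*(h - 2)*(h - 1)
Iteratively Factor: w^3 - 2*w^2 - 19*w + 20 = (w - 1)*(w^2 - w - 20) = (w - 5)*(w - 1)*(w + 4)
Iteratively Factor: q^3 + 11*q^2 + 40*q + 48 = (q + 4)*(q^2 + 7*q + 12) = (q + 3)*(q + 4)*(q + 4)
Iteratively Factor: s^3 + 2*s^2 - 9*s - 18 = (s - 3)*(s^2 + 5*s + 6) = (s - 3)*(s + 3)*(s + 2)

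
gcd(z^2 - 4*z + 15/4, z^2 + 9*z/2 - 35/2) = z - 5/2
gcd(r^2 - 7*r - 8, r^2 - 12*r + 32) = r - 8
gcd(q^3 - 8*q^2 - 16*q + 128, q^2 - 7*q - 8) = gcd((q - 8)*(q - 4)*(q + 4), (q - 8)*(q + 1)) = q - 8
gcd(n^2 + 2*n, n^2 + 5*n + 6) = n + 2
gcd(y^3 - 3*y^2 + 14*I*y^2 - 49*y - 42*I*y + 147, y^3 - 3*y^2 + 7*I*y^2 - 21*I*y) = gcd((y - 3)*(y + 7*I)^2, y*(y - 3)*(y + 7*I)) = y^2 + y*(-3 + 7*I) - 21*I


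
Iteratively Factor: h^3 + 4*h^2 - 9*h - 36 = (h - 3)*(h^2 + 7*h + 12) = (h - 3)*(h + 3)*(h + 4)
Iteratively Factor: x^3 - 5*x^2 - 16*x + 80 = (x - 4)*(x^2 - x - 20) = (x - 5)*(x - 4)*(x + 4)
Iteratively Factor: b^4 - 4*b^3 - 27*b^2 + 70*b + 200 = (b + 4)*(b^3 - 8*b^2 + 5*b + 50) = (b - 5)*(b + 4)*(b^2 - 3*b - 10) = (b - 5)*(b + 2)*(b + 4)*(b - 5)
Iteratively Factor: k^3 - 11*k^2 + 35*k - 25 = (k - 5)*(k^2 - 6*k + 5) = (k - 5)^2*(k - 1)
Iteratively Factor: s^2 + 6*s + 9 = (s + 3)*(s + 3)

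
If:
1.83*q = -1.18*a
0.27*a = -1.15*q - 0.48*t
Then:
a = 1.01796268397265*t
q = -0.656391238845753*t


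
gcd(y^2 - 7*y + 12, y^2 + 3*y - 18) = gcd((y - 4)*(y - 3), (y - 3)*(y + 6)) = y - 3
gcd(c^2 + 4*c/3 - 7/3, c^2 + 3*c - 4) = c - 1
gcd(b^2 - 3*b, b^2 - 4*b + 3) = b - 3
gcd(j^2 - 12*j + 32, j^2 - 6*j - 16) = j - 8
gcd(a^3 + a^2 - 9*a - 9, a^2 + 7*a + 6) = a + 1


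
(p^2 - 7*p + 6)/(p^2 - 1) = (p - 6)/(p + 1)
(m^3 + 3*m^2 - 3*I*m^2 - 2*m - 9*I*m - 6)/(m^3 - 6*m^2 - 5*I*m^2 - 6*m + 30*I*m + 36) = (m^2 + m*(3 - I) - 3*I)/(m^2 - 3*m*(2 + I) + 18*I)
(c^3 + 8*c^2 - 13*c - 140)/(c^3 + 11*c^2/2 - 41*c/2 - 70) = 2*(c + 5)/(2*c + 5)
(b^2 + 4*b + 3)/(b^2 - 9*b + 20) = (b^2 + 4*b + 3)/(b^2 - 9*b + 20)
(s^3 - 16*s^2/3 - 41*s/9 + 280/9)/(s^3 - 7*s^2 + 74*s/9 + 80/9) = (3*s + 7)/(3*s + 2)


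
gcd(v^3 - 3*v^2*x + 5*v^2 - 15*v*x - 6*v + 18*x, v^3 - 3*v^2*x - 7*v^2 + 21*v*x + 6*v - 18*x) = -v^2 + 3*v*x + v - 3*x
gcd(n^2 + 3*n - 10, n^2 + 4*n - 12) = n - 2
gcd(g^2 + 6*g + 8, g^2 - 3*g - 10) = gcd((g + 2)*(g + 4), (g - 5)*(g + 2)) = g + 2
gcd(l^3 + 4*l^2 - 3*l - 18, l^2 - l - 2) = l - 2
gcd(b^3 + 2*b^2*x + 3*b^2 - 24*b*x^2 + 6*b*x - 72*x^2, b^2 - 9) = b + 3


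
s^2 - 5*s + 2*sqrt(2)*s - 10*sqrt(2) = (s - 5)*(s + 2*sqrt(2))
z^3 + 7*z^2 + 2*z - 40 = (z - 2)*(z + 4)*(z + 5)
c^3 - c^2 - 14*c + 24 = (c - 3)*(c - 2)*(c + 4)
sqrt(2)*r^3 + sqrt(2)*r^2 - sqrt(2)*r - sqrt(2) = (r - 1)*(r + 1)*(sqrt(2)*r + sqrt(2))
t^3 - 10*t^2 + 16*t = t*(t - 8)*(t - 2)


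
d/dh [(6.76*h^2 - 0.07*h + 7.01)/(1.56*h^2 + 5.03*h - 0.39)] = (34.112*h^2 - 27.144*h - 35.233)/(2.4336*h^4 + 15.6936*h^3 + 24.0841*h^2 - 3.9234*h + 0.1521)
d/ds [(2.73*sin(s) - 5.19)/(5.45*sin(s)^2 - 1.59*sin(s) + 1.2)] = (-14.8785*sin(s)^2 + 56.571*sin(s) - 4.9761)*cos(s)/(29.7025*sin(s)^4 - 17.331*sin(s)^3 + 15.6081*sin(s)^2 - 3.816*sin(s) + 1.44)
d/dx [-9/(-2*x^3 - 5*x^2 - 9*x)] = 9*(-6*x^2 - 10*x - 9)/(x^2*(2*x^2 + 5*x + 9)^2)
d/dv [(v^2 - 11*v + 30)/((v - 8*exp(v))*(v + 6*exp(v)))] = ((v - 8*exp(v))*(v + 6*exp(v))*(2*v - 11) - (v - 8*exp(v))*(6*exp(v) + 1)*(v^2 - 11*v + 30) + (v + 6*exp(v))*(8*exp(v) - 1)*(v^2 - 11*v + 30))/((v - 8*exp(v))^2*(v + 6*exp(v))^2)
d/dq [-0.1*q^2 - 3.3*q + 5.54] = -0.2*q - 3.3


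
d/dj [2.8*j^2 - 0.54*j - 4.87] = 5.6*j - 0.54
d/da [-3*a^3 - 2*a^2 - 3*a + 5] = -9*a^2 - 4*a - 3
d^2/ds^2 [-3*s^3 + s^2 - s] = 2 - 18*s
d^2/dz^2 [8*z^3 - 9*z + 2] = 48*z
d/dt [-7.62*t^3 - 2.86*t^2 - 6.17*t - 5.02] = -22.86*t^2 - 5.72*t - 6.17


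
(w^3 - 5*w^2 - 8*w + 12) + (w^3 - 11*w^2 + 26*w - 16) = 2*w^3 - 16*w^2 + 18*w - 4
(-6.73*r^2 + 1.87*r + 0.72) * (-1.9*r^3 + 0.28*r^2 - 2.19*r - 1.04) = 12.787*r^5 - 5.4374*r^4 + 13.8943*r^3 + 3.1055*r^2 - 3.5216*r - 0.7488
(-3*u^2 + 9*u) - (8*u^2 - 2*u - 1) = -11*u^2 + 11*u + 1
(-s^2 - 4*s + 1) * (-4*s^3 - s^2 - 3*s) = 4*s^5 + 17*s^4 + 3*s^3 + 11*s^2 - 3*s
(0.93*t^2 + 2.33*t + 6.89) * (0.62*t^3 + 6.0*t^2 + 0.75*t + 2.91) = 0.5766*t^5 + 7.0246*t^4 + 18.9493*t^3 + 45.7938*t^2 + 11.9478*t + 20.0499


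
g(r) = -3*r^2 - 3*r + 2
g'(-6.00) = 33.00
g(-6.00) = -88.00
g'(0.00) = -3.00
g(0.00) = 2.00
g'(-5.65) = 30.90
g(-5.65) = -76.82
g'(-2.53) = 12.18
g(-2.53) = -9.61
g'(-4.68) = 25.08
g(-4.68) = -49.67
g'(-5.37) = 29.22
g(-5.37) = -68.40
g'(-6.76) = 37.56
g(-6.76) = -114.81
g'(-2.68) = 13.08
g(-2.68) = -11.51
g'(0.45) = -5.70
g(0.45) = 0.04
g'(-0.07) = -2.58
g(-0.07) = 2.20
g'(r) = -6*r - 3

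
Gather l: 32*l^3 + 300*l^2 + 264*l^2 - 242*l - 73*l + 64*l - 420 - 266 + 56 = 32*l^3 + 564*l^2 - 251*l - 630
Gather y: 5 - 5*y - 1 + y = 4 - 4*y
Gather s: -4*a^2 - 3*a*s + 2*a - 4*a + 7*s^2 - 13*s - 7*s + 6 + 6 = -4*a^2 - 2*a + 7*s^2 + s*(-3*a - 20) + 12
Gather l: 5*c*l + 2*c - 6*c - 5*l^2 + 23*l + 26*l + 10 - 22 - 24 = -4*c - 5*l^2 + l*(5*c + 49) - 36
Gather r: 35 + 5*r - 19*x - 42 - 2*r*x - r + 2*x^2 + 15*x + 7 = r*(4 - 2*x) + 2*x^2 - 4*x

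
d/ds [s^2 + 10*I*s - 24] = 2*s + 10*I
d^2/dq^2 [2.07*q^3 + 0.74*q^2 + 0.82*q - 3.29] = 12.42*q + 1.48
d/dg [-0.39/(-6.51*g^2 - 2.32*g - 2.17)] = (-5.0778*g - 0.9048)/(6.51*g^2 + 2.32*g + 2.17)^2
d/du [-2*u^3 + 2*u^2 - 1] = 2*u*(2 - 3*u)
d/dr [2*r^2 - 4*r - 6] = 4*r - 4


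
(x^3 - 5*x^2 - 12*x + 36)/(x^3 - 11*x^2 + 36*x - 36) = (x + 3)/(x - 3)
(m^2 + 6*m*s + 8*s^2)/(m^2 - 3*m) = (m^2 + 6*m*s + 8*s^2)/(m*(m - 3))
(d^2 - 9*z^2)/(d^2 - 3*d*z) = (d + 3*z)/d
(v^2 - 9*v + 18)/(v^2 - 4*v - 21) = (-v^2 + 9*v - 18)/(-v^2 + 4*v + 21)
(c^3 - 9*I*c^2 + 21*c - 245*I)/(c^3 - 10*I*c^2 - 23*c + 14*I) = (c^2 - 2*I*c + 35)/(c^2 - 3*I*c - 2)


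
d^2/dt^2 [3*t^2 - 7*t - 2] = 6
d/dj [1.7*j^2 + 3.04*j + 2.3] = 3.4*j + 3.04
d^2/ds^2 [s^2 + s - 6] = 2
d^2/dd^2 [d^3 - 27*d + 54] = 6*d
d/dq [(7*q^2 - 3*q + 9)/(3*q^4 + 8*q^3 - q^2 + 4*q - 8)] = (-42*q^5 - 29*q^4 - 60*q^3 - 191*q^2 - 94*q - 12)/(9*q^8 + 48*q^7 + 58*q^6 + 8*q^5 + 17*q^4 - 136*q^3 + 32*q^2 - 64*q + 64)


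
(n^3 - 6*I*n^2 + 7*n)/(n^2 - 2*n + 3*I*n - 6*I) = n*(n^2 - 6*I*n + 7)/(n^2 + n*(-2 + 3*I) - 6*I)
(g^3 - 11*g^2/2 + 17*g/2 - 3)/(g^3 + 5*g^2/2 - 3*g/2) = (g^2 - 5*g + 6)/(g*(g + 3))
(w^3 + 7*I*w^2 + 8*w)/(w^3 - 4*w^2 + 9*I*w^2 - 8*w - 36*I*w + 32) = w*(w - I)/(w^2 + w*(-4 + I) - 4*I)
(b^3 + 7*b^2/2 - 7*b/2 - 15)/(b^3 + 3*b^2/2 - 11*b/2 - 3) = (2*b + 5)/(2*b + 1)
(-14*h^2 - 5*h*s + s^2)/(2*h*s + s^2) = (-7*h + s)/s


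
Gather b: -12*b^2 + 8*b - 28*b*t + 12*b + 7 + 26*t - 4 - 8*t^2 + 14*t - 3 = -12*b^2 + b*(20 - 28*t) - 8*t^2 + 40*t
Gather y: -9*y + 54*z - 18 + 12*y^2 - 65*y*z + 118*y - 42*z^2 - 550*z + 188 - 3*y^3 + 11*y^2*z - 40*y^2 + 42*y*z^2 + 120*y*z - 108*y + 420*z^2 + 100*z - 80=-3*y^3 + y^2*(11*z - 28) + y*(42*z^2 + 55*z + 1) + 378*z^2 - 396*z + 90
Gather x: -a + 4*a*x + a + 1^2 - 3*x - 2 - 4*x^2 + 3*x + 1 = 4*a*x - 4*x^2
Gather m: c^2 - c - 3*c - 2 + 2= c^2 - 4*c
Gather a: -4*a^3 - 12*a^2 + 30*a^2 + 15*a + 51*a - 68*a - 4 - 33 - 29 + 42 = -4*a^3 + 18*a^2 - 2*a - 24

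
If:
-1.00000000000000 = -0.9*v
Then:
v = 1.11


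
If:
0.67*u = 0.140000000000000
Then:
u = 0.21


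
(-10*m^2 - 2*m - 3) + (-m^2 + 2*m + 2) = -11*m^2 - 1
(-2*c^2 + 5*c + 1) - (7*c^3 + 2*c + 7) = -7*c^3 - 2*c^2 + 3*c - 6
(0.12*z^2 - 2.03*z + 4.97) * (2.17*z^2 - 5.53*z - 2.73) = 0.2604*z^4 - 5.0687*z^3 + 21.6832*z^2 - 21.9422*z - 13.5681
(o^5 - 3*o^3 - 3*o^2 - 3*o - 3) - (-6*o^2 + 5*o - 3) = o^5 - 3*o^3 + 3*o^2 - 8*o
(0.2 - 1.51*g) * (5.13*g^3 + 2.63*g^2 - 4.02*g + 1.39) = -7.7463*g^4 - 2.9453*g^3 + 6.5962*g^2 - 2.9029*g + 0.278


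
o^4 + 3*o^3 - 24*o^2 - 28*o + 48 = (o - 4)*(o - 1)*(o + 2)*(o + 6)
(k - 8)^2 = k^2 - 16*k + 64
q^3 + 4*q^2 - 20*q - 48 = (q - 4)*(q + 2)*(q + 6)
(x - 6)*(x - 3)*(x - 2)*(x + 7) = x^4 - 4*x^3 - 41*x^2 + 216*x - 252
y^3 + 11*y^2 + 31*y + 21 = (y + 1)*(y + 3)*(y + 7)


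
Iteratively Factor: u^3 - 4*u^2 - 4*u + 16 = (u - 4)*(u^2 - 4) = (u - 4)*(u - 2)*(u + 2)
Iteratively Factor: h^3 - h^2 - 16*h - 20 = (h + 2)*(h^2 - 3*h - 10) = (h - 5)*(h + 2)*(h + 2)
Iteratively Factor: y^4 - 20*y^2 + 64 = (y + 4)*(y^3 - 4*y^2 - 4*y + 16) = (y + 2)*(y + 4)*(y^2 - 6*y + 8) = (y - 2)*(y + 2)*(y + 4)*(y - 4)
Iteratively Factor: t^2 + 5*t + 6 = (t + 3)*(t + 2)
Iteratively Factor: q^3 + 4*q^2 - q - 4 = (q + 4)*(q^2 - 1) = (q + 1)*(q + 4)*(q - 1)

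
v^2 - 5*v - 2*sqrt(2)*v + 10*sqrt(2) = (v - 5)*(v - 2*sqrt(2))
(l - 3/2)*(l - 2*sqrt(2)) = l^2 - 2*sqrt(2)*l - 3*l/2 + 3*sqrt(2)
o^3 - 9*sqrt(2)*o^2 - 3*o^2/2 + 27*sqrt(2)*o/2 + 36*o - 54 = (o - 3/2)*(o - 6*sqrt(2))*(o - 3*sqrt(2))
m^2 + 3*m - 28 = (m - 4)*(m + 7)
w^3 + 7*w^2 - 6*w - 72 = (w - 3)*(w + 4)*(w + 6)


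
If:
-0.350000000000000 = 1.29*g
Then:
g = -0.27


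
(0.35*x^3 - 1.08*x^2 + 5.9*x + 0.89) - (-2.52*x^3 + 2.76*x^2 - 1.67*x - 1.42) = 2.87*x^3 - 3.84*x^2 + 7.57*x + 2.31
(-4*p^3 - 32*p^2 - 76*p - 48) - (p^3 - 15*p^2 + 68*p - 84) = -5*p^3 - 17*p^2 - 144*p + 36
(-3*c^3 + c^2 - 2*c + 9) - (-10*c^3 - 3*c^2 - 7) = 7*c^3 + 4*c^2 - 2*c + 16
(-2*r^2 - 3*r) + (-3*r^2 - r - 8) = -5*r^2 - 4*r - 8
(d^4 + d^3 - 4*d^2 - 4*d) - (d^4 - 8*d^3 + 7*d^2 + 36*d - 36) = 9*d^3 - 11*d^2 - 40*d + 36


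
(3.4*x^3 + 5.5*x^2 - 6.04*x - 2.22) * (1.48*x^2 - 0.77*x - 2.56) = 5.032*x^5 + 5.522*x^4 - 21.8782*x^3 - 12.7148*x^2 + 17.1718*x + 5.6832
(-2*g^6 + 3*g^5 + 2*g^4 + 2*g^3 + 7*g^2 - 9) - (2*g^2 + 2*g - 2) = -2*g^6 + 3*g^5 + 2*g^4 + 2*g^3 + 5*g^2 - 2*g - 7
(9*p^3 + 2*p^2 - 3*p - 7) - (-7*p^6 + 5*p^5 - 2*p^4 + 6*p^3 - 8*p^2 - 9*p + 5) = 7*p^6 - 5*p^5 + 2*p^4 + 3*p^3 + 10*p^2 + 6*p - 12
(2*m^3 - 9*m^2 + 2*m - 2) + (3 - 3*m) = 2*m^3 - 9*m^2 - m + 1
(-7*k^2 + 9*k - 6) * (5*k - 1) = -35*k^3 + 52*k^2 - 39*k + 6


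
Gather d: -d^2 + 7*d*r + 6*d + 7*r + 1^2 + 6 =-d^2 + d*(7*r + 6) + 7*r + 7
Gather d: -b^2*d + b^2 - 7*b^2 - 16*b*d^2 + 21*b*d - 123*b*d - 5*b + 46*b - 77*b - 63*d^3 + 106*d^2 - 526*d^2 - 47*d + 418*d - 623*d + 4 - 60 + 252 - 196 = -6*b^2 - 36*b - 63*d^3 + d^2*(-16*b - 420) + d*(-b^2 - 102*b - 252)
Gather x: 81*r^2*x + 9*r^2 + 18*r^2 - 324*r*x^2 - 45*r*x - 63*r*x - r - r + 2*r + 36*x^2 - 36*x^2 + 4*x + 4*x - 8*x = 27*r^2 - 324*r*x^2 + x*(81*r^2 - 108*r)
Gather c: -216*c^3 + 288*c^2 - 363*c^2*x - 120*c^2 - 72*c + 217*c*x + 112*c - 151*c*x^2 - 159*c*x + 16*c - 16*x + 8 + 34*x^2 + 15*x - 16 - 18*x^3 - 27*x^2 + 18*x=-216*c^3 + c^2*(168 - 363*x) + c*(-151*x^2 + 58*x + 56) - 18*x^3 + 7*x^2 + 17*x - 8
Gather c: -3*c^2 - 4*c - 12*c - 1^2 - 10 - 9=-3*c^2 - 16*c - 20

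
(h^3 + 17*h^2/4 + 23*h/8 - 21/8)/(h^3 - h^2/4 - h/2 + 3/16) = 2*(4*h^2 + 19*h + 21)/(8*h^2 + 2*h - 3)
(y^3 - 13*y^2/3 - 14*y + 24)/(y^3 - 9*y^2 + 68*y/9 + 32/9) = 3*(y^2 - 3*y - 18)/(3*y^2 - 23*y - 8)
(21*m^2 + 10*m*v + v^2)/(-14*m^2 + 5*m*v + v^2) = (3*m + v)/(-2*m + v)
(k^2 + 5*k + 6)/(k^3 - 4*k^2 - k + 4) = (k^2 + 5*k + 6)/(k^3 - 4*k^2 - k + 4)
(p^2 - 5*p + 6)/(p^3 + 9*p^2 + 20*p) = (p^2 - 5*p + 6)/(p*(p^2 + 9*p + 20))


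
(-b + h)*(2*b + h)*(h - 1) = -2*b^2*h + 2*b^2 + b*h^2 - b*h + h^3 - h^2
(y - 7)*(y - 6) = y^2 - 13*y + 42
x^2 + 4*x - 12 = (x - 2)*(x + 6)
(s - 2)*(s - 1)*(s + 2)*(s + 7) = s^4 + 6*s^3 - 11*s^2 - 24*s + 28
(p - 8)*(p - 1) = p^2 - 9*p + 8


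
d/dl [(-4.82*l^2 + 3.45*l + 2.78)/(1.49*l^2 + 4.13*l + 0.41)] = (-25.0471*l^2 - 12.2368*l - 10.0669)/(2.2201*l^4 + 12.3074*l^3 + 18.2787*l^2 + 3.3866*l + 0.1681)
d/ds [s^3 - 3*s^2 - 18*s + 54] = 3*s^2 - 6*s - 18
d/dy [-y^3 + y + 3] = 1 - 3*y^2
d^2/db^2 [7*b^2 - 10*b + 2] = 14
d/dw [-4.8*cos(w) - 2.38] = 4.8*sin(w)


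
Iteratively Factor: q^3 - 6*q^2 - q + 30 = (q - 3)*(q^2 - 3*q - 10) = (q - 3)*(q + 2)*(q - 5)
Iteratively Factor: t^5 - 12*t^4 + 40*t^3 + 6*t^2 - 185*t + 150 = (t - 3)*(t^4 - 9*t^3 + 13*t^2 + 45*t - 50) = (t - 3)*(t + 2)*(t^3 - 11*t^2 + 35*t - 25) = (t - 3)*(t - 1)*(t + 2)*(t^2 - 10*t + 25) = (t - 5)*(t - 3)*(t - 1)*(t + 2)*(t - 5)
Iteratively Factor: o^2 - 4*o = (o)*(o - 4)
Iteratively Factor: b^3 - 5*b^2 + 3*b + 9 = (b + 1)*(b^2 - 6*b + 9) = (b - 3)*(b + 1)*(b - 3)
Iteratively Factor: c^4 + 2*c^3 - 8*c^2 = (c + 4)*(c^3 - 2*c^2) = c*(c + 4)*(c^2 - 2*c) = c*(c - 2)*(c + 4)*(c)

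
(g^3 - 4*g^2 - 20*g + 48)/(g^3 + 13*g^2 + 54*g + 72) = (g^2 - 8*g + 12)/(g^2 + 9*g + 18)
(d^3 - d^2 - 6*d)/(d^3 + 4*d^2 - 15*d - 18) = d*(d + 2)/(d^2 + 7*d + 6)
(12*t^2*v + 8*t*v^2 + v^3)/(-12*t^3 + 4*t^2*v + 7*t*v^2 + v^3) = -v/(t - v)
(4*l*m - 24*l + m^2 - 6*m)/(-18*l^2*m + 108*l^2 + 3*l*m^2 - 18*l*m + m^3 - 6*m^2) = (-4*l - m)/(18*l^2 - 3*l*m - m^2)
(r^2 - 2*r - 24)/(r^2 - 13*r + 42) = (r + 4)/(r - 7)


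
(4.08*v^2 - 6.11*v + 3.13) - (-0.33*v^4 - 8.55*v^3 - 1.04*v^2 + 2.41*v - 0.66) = 0.33*v^4 + 8.55*v^3 + 5.12*v^2 - 8.52*v + 3.79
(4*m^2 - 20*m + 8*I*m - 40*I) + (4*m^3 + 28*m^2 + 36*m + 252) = 4*m^3 + 32*m^2 + 16*m + 8*I*m + 252 - 40*I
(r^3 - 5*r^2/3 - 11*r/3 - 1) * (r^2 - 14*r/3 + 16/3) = r^5 - 19*r^4/3 + 85*r^3/9 + 65*r^2/9 - 134*r/9 - 16/3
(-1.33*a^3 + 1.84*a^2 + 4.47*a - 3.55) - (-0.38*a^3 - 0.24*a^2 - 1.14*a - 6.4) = -0.95*a^3 + 2.08*a^2 + 5.61*a + 2.85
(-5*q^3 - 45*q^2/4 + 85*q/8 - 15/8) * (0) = 0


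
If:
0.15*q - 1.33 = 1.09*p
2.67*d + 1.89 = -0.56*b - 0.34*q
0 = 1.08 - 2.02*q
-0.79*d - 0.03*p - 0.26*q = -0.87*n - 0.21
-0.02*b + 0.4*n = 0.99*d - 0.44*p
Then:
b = 0.60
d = -0.90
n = -0.94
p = -1.15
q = 0.53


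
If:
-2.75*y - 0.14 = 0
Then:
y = -0.05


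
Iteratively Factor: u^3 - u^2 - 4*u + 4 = (u - 2)*(u^2 + u - 2) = (u - 2)*(u - 1)*(u + 2)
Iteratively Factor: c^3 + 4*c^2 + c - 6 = (c - 1)*(c^2 + 5*c + 6) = (c - 1)*(c + 3)*(c + 2)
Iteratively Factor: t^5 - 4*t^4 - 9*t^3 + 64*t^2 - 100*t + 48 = (t - 2)*(t^4 - 2*t^3 - 13*t^2 + 38*t - 24) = (t - 2)^2*(t^3 - 13*t + 12) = (t - 2)^2*(t - 1)*(t^2 + t - 12) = (t - 3)*(t - 2)^2*(t - 1)*(t + 4)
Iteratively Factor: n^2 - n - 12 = (n + 3)*(n - 4)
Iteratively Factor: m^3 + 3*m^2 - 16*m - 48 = (m + 4)*(m^2 - m - 12) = (m - 4)*(m + 4)*(m + 3)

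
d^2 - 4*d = d*(d - 4)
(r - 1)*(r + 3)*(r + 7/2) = r^3 + 11*r^2/2 + 4*r - 21/2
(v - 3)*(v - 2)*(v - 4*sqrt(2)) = v^3 - 4*sqrt(2)*v^2 - 5*v^2 + 6*v + 20*sqrt(2)*v - 24*sqrt(2)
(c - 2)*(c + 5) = c^2 + 3*c - 10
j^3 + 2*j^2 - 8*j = j*(j - 2)*(j + 4)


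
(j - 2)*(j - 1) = j^2 - 3*j + 2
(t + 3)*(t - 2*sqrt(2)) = t^2 - 2*sqrt(2)*t + 3*t - 6*sqrt(2)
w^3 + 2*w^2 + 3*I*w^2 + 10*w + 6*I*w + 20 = (w + 2)*(w - 2*I)*(w + 5*I)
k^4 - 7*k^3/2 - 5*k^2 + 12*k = k*(k - 4)*(k - 3/2)*(k + 2)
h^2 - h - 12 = (h - 4)*(h + 3)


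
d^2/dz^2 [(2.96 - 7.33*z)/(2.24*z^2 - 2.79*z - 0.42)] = ((4.48*z - 2.79)*(7.33*z - 2.96)*(8.96*z - 5.58) + (98.5152*z - 54.1622)*(-2.24*z^2 + 2.79*z + 0.42))/(-2.24*z^2 + 2.79*z + 0.42)^3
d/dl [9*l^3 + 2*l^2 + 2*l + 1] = 27*l^2 + 4*l + 2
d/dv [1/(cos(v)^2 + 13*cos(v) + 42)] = (2*cos(v) + 13)*sin(v)/(cos(v)^2 + 13*cos(v) + 42)^2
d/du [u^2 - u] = 2*u - 1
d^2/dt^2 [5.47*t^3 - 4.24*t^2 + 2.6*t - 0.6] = 32.82*t - 8.48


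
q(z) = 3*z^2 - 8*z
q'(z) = 6*z - 8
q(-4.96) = 113.48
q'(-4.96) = -37.76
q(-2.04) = 28.80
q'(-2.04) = -20.24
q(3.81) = 13.07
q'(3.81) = 14.86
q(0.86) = -4.66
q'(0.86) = -2.84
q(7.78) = 119.35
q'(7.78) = 38.68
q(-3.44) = 63.02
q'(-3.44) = -28.64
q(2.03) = -3.88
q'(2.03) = 4.18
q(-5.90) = 151.63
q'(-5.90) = -43.40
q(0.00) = 0.00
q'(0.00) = -8.00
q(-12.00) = 528.00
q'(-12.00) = -80.00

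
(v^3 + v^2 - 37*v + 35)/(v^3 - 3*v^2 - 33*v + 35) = (v^2 + 2*v - 35)/(v^2 - 2*v - 35)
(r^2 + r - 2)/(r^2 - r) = (r + 2)/r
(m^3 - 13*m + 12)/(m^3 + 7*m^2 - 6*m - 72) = (m - 1)/(m + 6)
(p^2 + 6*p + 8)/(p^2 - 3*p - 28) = (p + 2)/(p - 7)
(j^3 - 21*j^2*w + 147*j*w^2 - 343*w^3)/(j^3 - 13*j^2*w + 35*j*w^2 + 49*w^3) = (j - 7*w)/(j + w)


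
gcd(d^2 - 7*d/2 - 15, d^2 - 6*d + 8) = 1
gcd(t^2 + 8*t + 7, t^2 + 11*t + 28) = t + 7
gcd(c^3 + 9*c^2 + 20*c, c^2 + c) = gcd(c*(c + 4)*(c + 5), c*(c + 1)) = c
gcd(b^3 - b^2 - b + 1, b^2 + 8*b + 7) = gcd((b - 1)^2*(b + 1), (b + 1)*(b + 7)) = b + 1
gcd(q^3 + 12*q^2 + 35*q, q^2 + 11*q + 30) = q + 5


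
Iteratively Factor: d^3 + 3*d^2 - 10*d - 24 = (d + 4)*(d^2 - d - 6) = (d + 2)*(d + 4)*(d - 3)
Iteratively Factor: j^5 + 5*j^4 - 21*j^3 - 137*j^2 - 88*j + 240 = (j - 1)*(j^4 + 6*j^3 - 15*j^2 - 152*j - 240) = (j - 1)*(j + 4)*(j^3 + 2*j^2 - 23*j - 60) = (j - 1)*(j + 3)*(j + 4)*(j^2 - j - 20) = (j - 1)*(j + 3)*(j + 4)^2*(j - 5)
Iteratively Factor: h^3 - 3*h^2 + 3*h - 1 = (h - 1)*(h^2 - 2*h + 1) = (h - 1)^2*(h - 1)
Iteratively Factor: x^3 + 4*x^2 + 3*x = (x + 1)*(x^2 + 3*x) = x*(x + 1)*(x + 3)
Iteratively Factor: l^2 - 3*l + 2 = (l - 2)*(l - 1)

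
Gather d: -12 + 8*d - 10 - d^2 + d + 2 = -d^2 + 9*d - 20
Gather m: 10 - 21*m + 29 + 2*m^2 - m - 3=2*m^2 - 22*m + 36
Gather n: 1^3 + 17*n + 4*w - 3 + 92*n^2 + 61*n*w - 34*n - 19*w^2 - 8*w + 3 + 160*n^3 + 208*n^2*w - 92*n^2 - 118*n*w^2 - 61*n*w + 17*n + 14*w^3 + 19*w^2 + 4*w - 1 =160*n^3 + 208*n^2*w - 118*n*w^2 + 14*w^3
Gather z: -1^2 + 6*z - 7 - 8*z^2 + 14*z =-8*z^2 + 20*z - 8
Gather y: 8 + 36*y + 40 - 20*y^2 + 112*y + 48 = -20*y^2 + 148*y + 96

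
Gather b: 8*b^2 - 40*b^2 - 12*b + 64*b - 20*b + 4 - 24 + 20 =-32*b^2 + 32*b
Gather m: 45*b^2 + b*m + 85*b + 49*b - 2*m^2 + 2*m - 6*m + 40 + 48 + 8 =45*b^2 + 134*b - 2*m^2 + m*(b - 4) + 96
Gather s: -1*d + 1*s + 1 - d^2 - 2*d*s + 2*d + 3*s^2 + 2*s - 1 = -d^2 + d + 3*s^2 + s*(3 - 2*d)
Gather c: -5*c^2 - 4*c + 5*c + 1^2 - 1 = -5*c^2 + c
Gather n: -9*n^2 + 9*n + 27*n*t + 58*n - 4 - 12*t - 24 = -9*n^2 + n*(27*t + 67) - 12*t - 28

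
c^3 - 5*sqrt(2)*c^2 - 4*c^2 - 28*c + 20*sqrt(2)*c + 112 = (c - 4)*(c - 7*sqrt(2))*(c + 2*sqrt(2))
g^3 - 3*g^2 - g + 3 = (g - 3)*(g - 1)*(g + 1)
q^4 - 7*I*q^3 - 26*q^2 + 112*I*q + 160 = (q - 4)*(q + 4)*(q - 5*I)*(q - 2*I)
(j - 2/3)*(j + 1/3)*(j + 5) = j^3 + 14*j^2/3 - 17*j/9 - 10/9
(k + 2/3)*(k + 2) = k^2 + 8*k/3 + 4/3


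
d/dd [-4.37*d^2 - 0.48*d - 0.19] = -8.74*d - 0.48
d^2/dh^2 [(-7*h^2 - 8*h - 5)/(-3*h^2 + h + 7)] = 2*(93*h^3 + 576*h^2 + 459*h + 397)/(27*h^6 - 27*h^5 - 180*h^4 + 125*h^3 + 420*h^2 - 147*h - 343)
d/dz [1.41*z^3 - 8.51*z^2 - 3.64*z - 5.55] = 4.23*z^2 - 17.02*z - 3.64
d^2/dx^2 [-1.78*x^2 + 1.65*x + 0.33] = -3.56000000000000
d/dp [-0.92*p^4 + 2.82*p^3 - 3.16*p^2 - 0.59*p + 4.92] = -3.68*p^3 + 8.46*p^2 - 6.32*p - 0.59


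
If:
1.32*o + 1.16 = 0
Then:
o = -0.88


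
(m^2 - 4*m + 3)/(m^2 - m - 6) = (m - 1)/(m + 2)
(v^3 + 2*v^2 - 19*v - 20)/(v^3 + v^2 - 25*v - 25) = (v - 4)/(v - 5)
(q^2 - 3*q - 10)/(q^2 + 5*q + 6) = (q - 5)/(q + 3)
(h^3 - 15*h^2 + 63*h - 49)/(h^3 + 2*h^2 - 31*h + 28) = (h^2 - 14*h + 49)/(h^2 + 3*h - 28)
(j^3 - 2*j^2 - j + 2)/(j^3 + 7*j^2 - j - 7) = (j - 2)/(j + 7)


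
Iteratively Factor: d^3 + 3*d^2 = (d + 3)*(d^2) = d*(d + 3)*(d)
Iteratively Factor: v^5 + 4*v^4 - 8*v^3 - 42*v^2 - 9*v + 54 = (v + 3)*(v^4 + v^3 - 11*v^2 - 9*v + 18) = (v - 1)*(v + 3)*(v^3 + 2*v^2 - 9*v - 18) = (v - 1)*(v + 2)*(v + 3)*(v^2 - 9) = (v - 1)*(v + 2)*(v + 3)^2*(v - 3)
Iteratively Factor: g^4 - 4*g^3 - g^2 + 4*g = (g - 4)*(g^3 - g) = (g - 4)*(g - 1)*(g^2 + g) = g*(g - 4)*(g - 1)*(g + 1)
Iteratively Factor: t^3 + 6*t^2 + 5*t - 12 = (t + 3)*(t^2 + 3*t - 4) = (t + 3)*(t + 4)*(t - 1)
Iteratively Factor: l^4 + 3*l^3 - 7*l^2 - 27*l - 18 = (l + 2)*(l^3 + l^2 - 9*l - 9) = (l + 1)*(l + 2)*(l^2 - 9) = (l + 1)*(l + 2)*(l + 3)*(l - 3)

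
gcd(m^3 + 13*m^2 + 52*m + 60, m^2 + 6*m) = m + 6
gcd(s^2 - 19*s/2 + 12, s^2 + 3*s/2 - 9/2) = s - 3/2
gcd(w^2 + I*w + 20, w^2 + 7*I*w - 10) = w + 5*I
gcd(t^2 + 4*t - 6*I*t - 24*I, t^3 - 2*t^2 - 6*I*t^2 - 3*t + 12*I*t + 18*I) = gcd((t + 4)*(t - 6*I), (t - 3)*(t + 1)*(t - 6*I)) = t - 6*I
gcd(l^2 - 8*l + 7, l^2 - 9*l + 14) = l - 7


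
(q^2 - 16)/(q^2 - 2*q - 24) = (q - 4)/(q - 6)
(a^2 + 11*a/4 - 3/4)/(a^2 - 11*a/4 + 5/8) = 2*(a + 3)/(2*a - 5)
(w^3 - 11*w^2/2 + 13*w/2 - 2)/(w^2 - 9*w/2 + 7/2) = (2*w^2 - 9*w + 4)/(2*w - 7)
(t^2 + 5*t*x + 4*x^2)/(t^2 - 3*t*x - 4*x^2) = (-t - 4*x)/(-t + 4*x)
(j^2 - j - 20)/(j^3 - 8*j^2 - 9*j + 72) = (j^2 - j - 20)/(j^3 - 8*j^2 - 9*j + 72)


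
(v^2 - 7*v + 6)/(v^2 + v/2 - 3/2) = 2*(v - 6)/(2*v + 3)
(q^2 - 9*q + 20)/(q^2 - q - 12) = (q - 5)/(q + 3)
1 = 1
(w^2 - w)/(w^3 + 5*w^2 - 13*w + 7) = w/(w^2 + 6*w - 7)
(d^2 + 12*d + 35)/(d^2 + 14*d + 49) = (d + 5)/(d + 7)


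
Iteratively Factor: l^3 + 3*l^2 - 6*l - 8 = (l + 4)*(l^2 - l - 2) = (l - 2)*(l + 4)*(l + 1)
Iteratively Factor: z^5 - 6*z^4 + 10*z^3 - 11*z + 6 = (z - 1)*(z^4 - 5*z^3 + 5*z^2 + 5*z - 6) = (z - 3)*(z - 1)*(z^3 - 2*z^2 - z + 2) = (z - 3)*(z - 2)*(z - 1)*(z^2 - 1) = (z - 3)*(z - 2)*(z - 1)^2*(z + 1)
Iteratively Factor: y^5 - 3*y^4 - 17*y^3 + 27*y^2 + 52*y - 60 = (y - 1)*(y^4 - 2*y^3 - 19*y^2 + 8*y + 60) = (y - 5)*(y - 1)*(y^3 + 3*y^2 - 4*y - 12) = (y - 5)*(y - 1)*(y + 2)*(y^2 + y - 6) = (y - 5)*(y - 1)*(y + 2)*(y + 3)*(y - 2)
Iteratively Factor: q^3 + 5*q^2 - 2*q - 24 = (q + 3)*(q^2 + 2*q - 8) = (q - 2)*(q + 3)*(q + 4)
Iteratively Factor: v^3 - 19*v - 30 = (v + 3)*(v^2 - 3*v - 10) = (v - 5)*(v + 3)*(v + 2)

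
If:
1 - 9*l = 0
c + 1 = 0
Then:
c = -1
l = 1/9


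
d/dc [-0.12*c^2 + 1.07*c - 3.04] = 1.07 - 0.24*c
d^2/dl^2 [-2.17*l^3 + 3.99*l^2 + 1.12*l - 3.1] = 7.98 - 13.02*l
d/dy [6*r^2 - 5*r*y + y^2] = -5*r + 2*y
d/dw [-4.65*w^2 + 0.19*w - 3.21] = 0.19 - 9.3*w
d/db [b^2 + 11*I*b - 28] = 2*b + 11*I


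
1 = 1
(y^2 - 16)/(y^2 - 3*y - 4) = (y + 4)/(y + 1)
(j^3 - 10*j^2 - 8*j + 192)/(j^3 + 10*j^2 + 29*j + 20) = (j^2 - 14*j + 48)/(j^2 + 6*j + 5)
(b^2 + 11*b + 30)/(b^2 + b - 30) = (b + 5)/(b - 5)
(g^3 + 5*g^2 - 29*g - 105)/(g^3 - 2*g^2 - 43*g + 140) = (g + 3)/(g - 4)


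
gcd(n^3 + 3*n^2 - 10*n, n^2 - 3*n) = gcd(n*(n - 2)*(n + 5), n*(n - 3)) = n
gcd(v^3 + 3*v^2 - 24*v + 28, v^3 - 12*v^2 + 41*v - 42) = v - 2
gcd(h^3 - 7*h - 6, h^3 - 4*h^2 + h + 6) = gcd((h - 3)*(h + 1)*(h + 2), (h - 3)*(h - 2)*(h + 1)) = h^2 - 2*h - 3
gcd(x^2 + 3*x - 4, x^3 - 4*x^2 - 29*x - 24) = 1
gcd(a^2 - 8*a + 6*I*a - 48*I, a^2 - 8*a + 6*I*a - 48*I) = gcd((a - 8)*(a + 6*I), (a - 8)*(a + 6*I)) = a^2 + a*(-8 + 6*I) - 48*I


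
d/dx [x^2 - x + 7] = 2*x - 1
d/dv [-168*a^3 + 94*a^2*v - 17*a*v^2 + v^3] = 94*a^2 - 34*a*v + 3*v^2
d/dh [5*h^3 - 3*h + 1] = 15*h^2 - 3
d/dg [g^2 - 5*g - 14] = 2*g - 5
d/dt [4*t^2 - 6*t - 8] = 8*t - 6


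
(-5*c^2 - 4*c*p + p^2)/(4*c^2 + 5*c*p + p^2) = (-5*c + p)/(4*c + p)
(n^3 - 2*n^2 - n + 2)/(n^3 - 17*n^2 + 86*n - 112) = (n^2 - 1)/(n^2 - 15*n + 56)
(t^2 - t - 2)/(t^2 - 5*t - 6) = (t - 2)/(t - 6)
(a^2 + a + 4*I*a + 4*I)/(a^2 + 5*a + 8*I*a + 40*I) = (a^2 + a*(1 + 4*I) + 4*I)/(a^2 + a*(5 + 8*I) + 40*I)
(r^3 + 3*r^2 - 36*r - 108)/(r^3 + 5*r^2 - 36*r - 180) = (r + 3)/(r + 5)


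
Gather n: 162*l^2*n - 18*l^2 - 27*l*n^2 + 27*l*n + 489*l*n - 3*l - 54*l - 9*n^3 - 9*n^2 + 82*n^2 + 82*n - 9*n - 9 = -18*l^2 - 57*l - 9*n^3 + n^2*(73 - 27*l) + n*(162*l^2 + 516*l + 73) - 9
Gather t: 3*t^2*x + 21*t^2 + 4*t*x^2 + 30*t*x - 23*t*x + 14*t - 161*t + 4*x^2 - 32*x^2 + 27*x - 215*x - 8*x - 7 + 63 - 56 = t^2*(3*x + 21) + t*(4*x^2 + 7*x - 147) - 28*x^2 - 196*x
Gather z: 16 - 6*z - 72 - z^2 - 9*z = -z^2 - 15*z - 56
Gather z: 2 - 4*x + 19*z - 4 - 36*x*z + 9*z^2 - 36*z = -4*x + 9*z^2 + z*(-36*x - 17) - 2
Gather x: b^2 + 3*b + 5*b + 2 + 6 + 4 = b^2 + 8*b + 12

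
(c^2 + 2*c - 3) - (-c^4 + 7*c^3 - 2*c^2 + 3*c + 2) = c^4 - 7*c^3 + 3*c^2 - c - 5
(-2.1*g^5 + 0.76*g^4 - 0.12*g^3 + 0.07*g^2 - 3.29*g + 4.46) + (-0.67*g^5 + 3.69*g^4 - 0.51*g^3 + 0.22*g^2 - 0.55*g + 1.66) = -2.77*g^5 + 4.45*g^4 - 0.63*g^3 + 0.29*g^2 - 3.84*g + 6.12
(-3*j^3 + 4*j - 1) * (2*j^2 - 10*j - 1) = -6*j^5 + 30*j^4 + 11*j^3 - 42*j^2 + 6*j + 1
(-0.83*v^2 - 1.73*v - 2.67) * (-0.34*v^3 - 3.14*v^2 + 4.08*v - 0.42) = 0.2822*v^5 + 3.1944*v^4 + 2.9536*v^3 + 1.674*v^2 - 10.167*v + 1.1214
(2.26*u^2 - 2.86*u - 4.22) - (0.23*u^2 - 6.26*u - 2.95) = 2.03*u^2 + 3.4*u - 1.27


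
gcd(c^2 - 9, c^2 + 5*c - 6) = 1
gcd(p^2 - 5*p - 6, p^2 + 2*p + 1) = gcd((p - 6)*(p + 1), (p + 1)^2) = p + 1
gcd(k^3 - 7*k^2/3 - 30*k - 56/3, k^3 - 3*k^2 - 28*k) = k^2 - 3*k - 28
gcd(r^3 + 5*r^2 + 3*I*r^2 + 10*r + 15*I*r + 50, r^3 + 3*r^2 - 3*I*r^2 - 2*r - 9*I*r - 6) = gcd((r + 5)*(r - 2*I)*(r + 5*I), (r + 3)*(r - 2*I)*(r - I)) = r - 2*I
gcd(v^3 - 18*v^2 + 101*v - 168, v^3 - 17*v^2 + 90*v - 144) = v^2 - 11*v + 24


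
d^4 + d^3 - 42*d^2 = d^2*(d - 6)*(d + 7)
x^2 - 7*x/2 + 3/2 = (x - 3)*(x - 1/2)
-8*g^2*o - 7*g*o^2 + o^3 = o*(-8*g + o)*(g + o)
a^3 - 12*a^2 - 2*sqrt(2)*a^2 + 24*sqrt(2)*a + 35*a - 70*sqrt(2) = (a - 7)*(a - 5)*(a - 2*sqrt(2))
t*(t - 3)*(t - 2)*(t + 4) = t^4 - t^3 - 14*t^2 + 24*t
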